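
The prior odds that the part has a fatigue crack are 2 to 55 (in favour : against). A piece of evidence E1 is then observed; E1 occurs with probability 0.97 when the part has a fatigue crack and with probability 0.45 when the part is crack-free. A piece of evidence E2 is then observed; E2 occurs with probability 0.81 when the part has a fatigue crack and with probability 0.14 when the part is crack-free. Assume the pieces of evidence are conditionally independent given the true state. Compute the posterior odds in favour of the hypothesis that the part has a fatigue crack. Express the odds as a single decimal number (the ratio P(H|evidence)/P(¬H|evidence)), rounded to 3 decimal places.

Posterior odds ≈ 0.454

Prior odds = 2/55 = 0.036364. In log-odds, ln(0.036364) = -3.3142.
Add log likelihood ratios: ln(2.1556) + ln(5.7857) = 2.5234.
Posterior log-odds = -0.79075, so posterior odds = exp(-0.79075) = 0.45351.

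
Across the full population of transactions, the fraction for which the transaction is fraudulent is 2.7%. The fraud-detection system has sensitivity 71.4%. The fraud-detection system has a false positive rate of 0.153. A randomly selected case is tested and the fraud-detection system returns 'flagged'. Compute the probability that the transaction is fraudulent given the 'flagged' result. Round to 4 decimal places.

Write H for 'the transaction is fraudulent'. Prior odds H:¬H = 0.027/0.973 = 0.027749. For the 'flagged' outcome, the likelihood ratio is 0.714/0.153 = 4.6667.
Posterior odds = 0.027749 × 4.6667 = 0.12950, so P(H|E) = 0.12950/(1+0.12950) = 0.1146.

P(H | E) ≈ 0.1146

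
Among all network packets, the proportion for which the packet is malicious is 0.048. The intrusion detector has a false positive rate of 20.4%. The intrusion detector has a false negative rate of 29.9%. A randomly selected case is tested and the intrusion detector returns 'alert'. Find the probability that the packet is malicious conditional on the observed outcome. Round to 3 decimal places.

P(H | E) ≈ 0.148

Write H for 'the packet is malicious'. Prior odds H:¬H = 0.048/0.952 = 0.050420. For the 'alert' outcome, the likelihood ratio is 0.701/0.204 = 3.4363.
Posterior odds = 0.050420 × 3.4363 = 0.17326, so P(H|E) = 0.17326/(1+0.17326) = 0.148.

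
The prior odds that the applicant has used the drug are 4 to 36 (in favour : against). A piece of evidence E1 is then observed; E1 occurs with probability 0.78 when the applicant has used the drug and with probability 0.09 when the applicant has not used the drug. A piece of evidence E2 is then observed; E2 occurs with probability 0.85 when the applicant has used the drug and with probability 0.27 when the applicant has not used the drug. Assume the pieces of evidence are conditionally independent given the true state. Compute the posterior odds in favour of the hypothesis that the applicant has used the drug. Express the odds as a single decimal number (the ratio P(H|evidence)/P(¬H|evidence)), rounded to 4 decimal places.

Posterior odds ≈ 3.0316

Prior odds = 4/36 = 0.11111.
Likelihood ratio for E1 = 0.78/0.09 = 8.6667.
Likelihood ratio for E2 = 0.85/0.27 = 3.1481.
Posterior odds = prior odds × LR₁ × LR₂ = 3.0316.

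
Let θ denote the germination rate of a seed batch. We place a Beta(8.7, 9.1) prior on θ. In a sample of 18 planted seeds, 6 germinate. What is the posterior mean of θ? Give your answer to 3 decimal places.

Observing 6 successes and 12 failures updates Beta(8.7, 9.1) by adding the success and failure counts to the two shape parameters: α = 8.7+6 = 14.7, β = 9.1+12 = 21.1.
Posterior mean = α/(α+β) = 14.7/35.8 = 0.411.

Posterior mean ≈ 0.411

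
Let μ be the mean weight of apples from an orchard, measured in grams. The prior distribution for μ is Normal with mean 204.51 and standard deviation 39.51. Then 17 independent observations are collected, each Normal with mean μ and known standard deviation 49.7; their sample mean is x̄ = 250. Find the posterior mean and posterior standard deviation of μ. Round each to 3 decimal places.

Posterior mean ≈ 246.126; posterior SD ≈ 11.529

Prior precision 1/τ₀² = 1/39.51² = 0.00064060; data precision n/σ² = 17/49.7² = 0.00688234.
Posterior precision = 0.00064060 + 0.00688234 = 0.00752294, giving posterior SD = 1/√0.00752294 = 11.529.
Posterior mean = (0.00064060·204.51 + 0.00688234·250) / 0.00752294 = 246.126.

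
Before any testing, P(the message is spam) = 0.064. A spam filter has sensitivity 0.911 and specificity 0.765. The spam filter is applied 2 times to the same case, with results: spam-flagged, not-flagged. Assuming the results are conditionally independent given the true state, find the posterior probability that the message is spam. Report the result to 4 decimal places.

With H the event that the message is spam, the joint likelihood of the observed sequence is P(data|H) = 0.911·0.089 = 0.081079 and P(data|¬H) = 0.235·0.765 = 0.17977.
Bayes: P(H|data) = 0.064·0.081079 / (0.064·0.081079 + 0.936·0.17977) = 0.0051891/0.17346 = 0.0299.

Posterior P(H) ≈ 0.0299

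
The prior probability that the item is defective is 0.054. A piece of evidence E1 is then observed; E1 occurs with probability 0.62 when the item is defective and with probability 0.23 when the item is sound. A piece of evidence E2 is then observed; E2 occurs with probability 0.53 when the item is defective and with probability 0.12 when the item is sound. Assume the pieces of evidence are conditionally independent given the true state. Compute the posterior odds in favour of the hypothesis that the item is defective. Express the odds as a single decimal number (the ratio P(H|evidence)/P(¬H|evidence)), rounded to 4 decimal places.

Posterior odds ≈ 0.6796

Prior odds = 0.054/(1−0.054) = 0.057082. In log-odds, ln(0.057082) = -2.8633.
Add log likelihood ratios: ln(2.6957) + ln(4.4167) = 2.4770.
Posterior log-odds = -0.38623, so posterior odds = exp(-0.38623) = 0.67961.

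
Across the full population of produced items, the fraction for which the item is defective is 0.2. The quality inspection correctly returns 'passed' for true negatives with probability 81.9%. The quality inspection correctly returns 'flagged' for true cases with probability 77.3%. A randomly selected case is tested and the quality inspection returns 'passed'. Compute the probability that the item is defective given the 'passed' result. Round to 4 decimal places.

P(H | E) ≈ 0.0648

Write H for 'the item is defective'. Prior odds H:¬H = 0.2/0.8 = 0.25000. For the 'passed' outcome, the likelihood ratio is 0.227/0.819 = 0.27717.
Posterior odds = 0.25000 × 0.27717 = 0.069292, so P(H|E) = 0.069292/(1+0.069292) = 0.0648.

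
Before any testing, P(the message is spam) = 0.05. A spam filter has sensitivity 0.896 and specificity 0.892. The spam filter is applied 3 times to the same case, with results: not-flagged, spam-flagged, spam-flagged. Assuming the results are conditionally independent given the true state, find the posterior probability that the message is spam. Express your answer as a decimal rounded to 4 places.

With H the event that the message is spam, the joint likelihood of the observed sequence is P(data|H) = 0.104·0.896·0.896 = 0.083493 and P(data|¬H) = 0.892·0.108·0.108 = 0.010404.
Bayes: P(H|data) = 0.05·0.083493 / (0.05·0.083493 + 0.95·0.010404) = 0.0041746/0.014059 = 0.2969.

Posterior P(H) ≈ 0.2969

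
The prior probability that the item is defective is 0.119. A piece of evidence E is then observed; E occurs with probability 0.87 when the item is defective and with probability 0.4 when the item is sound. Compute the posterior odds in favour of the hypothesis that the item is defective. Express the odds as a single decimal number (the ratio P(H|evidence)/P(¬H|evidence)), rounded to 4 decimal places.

Posterior odds ≈ 0.2938

Prior odds = 0.119/(1−0.119) = 0.13507. In log-odds, ln(0.13507) = -2.0019.
Add log likelihood ratio: ln(2.1750) = 0.77703.
Posterior log-odds = -1.2249, so posterior odds = exp(-1.2249) = 0.29379.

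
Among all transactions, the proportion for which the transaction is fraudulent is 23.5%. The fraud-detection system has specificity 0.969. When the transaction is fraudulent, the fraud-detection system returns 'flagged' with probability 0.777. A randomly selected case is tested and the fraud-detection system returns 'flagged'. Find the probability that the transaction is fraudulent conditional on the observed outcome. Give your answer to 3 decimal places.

Write H for 'the transaction is fraudulent'. Prior odds H:¬H = 0.235/0.765 = 0.30719. For the 'flagged' outcome, the likelihood ratio is 0.777/0.031 = 25.065.
Posterior odds = 0.30719 × 25.065 = 7.6996, so P(H|E) = 7.6996/(1+7.6996) = 0.885.

P(H | E) ≈ 0.885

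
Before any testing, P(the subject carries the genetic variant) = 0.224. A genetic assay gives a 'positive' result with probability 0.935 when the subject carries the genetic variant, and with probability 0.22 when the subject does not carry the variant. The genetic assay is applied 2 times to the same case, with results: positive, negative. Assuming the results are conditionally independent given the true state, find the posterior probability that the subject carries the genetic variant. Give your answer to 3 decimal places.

With H the event that the subject carries the genetic variant, the joint likelihood of the observed sequence is P(data|H) = 0.935·0.065 = 0.060775 and P(data|¬H) = 0.22·0.78 = 0.17160.
Bayes: P(H|data) = 0.224·0.060775 / (0.224·0.060775 + 0.776·0.17160) = 0.013614/0.14678 = 0.0928.

Posterior P(H) ≈ 0.093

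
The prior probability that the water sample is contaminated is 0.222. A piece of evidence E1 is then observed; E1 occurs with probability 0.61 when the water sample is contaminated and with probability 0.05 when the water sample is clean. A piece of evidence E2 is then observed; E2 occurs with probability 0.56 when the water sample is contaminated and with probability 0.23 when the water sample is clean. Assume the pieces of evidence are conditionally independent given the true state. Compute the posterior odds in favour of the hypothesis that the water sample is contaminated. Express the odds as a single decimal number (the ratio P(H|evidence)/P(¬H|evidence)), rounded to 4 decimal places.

Prior odds = 0.222/(1−0.222) = 0.28535.
Likelihood ratio for E1 = 0.61/0.05 = 12.200.
Likelihood ratio for E2 = 0.56/0.23 = 2.4348.
Posterior odds = prior odds × LR₁ × LR₂ = 8.4760.

Posterior odds ≈ 8.4760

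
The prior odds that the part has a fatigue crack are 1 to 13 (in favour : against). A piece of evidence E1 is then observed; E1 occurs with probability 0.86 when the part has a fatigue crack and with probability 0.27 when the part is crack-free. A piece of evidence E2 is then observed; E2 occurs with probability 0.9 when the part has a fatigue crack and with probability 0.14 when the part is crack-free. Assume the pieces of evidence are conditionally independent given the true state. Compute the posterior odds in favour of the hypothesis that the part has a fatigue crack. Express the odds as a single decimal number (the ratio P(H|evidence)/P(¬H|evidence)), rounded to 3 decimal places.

Prior odds = 1/13 = 0.076923.
Likelihood ratio for E1 = 0.86/0.27 = 3.1852.
Likelihood ratio for E2 = 0.9/0.14 = 6.4286.
Posterior odds = prior odds × LR₁ × LR₂ = 1.5751.

Posterior odds ≈ 1.575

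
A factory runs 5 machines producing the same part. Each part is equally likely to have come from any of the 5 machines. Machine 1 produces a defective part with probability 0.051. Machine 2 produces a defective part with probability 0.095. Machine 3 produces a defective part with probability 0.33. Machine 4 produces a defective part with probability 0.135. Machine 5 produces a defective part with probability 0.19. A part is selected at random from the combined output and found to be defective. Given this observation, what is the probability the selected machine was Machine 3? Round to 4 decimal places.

P(defective|M1) = 0.051; P(defective|M2) = 0.095; P(defective|M3) = 0.33; P(defective|M4) = 0.135; P(defective|M5) = 0.19.
Prior × likelihood for each source: 0.2·0.051=0.01020, 0.2·0.095=0.01900, 0.2·0.33=0.06600, 0.2·0.135=0.02700, 0.2·0.19=0.03800. Summing gives P(defective) = 0.16020.
P(Machine 3 | defective) = 0.06600 / 0.16020 = 0.4120.

Posterior probability ≈ 0.4120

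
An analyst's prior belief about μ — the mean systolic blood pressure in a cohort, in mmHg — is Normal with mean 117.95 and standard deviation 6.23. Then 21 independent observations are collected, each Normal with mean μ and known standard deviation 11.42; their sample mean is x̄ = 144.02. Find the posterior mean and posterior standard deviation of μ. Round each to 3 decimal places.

With known σ, the Normal prior is conjugate. Weight on the data is w = (n/σ²)/(n/σ² + 1/τ₀²) = 0.161023/(0.161023+0.0257646) = 0.86206.
Posterior mean = w·x̄ + (1−w)·μ₀ = 0.86206·144.02 + 0.13794·117.95 = 140.424. Posterior variance = 1/(0.161023+0.0257646) = 5.35368, so SD = 2.314.

Posterior mean ≈ 140.424; posterior SD ≈ 2.314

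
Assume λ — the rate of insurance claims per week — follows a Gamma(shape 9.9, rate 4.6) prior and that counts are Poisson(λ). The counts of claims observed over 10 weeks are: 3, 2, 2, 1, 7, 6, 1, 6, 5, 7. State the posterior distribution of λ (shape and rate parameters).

Total count ∑xᵢ = 40 over n = 10 weeks.
Gamma is conjugate to the Poisson likelihood: posterior is Gamma(shape = 9.9+40 = 49.9, rate = 4.6+10 = 14.6).

Posterior: Gamma(shape=49.9, rate=14.6)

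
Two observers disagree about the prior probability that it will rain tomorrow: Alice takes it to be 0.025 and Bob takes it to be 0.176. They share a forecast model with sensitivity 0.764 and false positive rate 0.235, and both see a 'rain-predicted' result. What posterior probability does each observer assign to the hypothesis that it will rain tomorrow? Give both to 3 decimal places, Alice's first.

Alice: 0.077; Bob: 0.410

P('+'|H) = 0.764, P('+'|¬H) = 0.235.
Alice: numerator 0.764·0.025 = 0.019100; evidence = 0.019100+0.235·0.975 = 0.24823; posterior = 0.077.
Bob: numerator 0.764·0.176 = 0.13446; evidence = 0.13446+0.235·0.824 = 0.32810; posterior = 0.410.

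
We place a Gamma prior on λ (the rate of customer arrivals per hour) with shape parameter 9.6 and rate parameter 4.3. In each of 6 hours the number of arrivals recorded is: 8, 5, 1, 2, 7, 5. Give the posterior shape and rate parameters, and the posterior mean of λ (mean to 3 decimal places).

Posterior: Gamma(shape=37.6, rate=10.3); mean ≈ 3.650

Total count ∑xᵢ = 28 over n = 6 hours.
Gamma is conjugate to the Poisson likelihood: posterior is Gamma(shape = 9.6+28 = 37.6, rate = 4.3+6 = 10.3).
E[λ | data] = 37.6/10.3 = 3.650.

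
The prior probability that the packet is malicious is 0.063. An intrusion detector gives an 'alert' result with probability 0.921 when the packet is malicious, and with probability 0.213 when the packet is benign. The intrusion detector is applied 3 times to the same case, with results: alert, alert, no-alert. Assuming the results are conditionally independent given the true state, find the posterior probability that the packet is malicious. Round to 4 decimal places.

Posterior P(H) ≈ 0.1120

With H the event that the packet is malicious, the joint likelihood of the observed sequence is P(data|H) = 0.921·0.921·0.079 = 0.067011 and P(data|¬H) = 0.213·0.213·0.787 = 0.035705.
Bayes: P(H|data) = 0.063·0.067011 / (0.063·0.067011 + 0.937·0.035705) = 0.0042217/0.037678 = 0.1120.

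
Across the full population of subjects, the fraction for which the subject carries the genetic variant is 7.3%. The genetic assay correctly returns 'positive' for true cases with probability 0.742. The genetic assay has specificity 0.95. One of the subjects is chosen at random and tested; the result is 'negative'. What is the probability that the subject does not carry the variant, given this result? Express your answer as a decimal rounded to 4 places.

Write H for 'the subject carries the genetic variant'. Prior odds H:¬H = 0.073/0.927 = 0.078749. For the 'negative' outcome, the likelihood ratio is 0.258/0.95 = 0.27158.
Posterior odds = 0.078749 × 0.27158 = 0.021386, so P(H|E) = 0.021386/(1+0.021386) = 0.0209. Then P(¬H|E) = 1 − 0.0209 = 0.9791.

P(¬H | E) ≈ 0.9791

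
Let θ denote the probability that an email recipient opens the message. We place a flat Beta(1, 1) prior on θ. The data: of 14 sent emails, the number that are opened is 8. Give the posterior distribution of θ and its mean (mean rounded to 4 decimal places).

Observing 8 successes and 6 failures updates Beta(1, 1) by adding the success and failure counts to the two shape parameters: α = 1+8 = 9, β = 1+6 = 7.
Posterior mean = α/(α+β) = 9/16 = 0.5625.

Posterior: Beta(9, 7); mean ≈ 0.5625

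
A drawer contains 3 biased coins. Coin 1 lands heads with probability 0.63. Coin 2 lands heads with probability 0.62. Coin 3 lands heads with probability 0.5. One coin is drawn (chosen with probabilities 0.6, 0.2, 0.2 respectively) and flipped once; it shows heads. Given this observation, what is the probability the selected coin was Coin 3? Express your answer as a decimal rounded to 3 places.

Posterior probability ≈ 0.166

Tabulate prior·likelihood by source: [1] prior 0.6, lik 0.63, product 0.3780; [2] prior 0.2, lik 0.62, product 0.1240; [3] prior 0.2, lik 0.5, product 0.1000.
Normalizing constant = 0.60200; the posterior for Coin 3 is its product over the sum, 0.1000/0.60200 = 0.166.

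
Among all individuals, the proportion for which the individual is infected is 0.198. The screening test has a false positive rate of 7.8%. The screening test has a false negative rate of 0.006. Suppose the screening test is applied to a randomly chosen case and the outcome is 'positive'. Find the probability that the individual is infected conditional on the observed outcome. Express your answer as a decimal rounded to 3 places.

Write H for 'the individual is infected'. Prior odds H:¬H = 0.198/0.802 = 0.24688. For the 'positive' outcome, the likelihood ratio is 0.994/0.078 = 12.744.
Posterior odds = 0.24688 × 12.744 = 3.1462, so P(H|E) = 3.1462/(1+3.1462) = 0.759.

P(H | E) ≈ 0.759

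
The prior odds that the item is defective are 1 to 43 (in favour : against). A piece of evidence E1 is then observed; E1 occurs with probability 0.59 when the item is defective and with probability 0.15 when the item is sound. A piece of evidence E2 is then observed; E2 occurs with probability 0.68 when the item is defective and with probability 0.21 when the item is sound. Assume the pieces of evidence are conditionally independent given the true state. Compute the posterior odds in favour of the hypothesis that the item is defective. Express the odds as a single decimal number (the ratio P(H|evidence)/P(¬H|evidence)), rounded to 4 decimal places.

Posterior odds ≈ 0.2962

Prior odds = 1/43 = 0.023256. In log-odds, ln(0.023256) = -3.7612.
Add log likelihood ratios: ln(3.9333) + ln(3.2381) = 2.5445.
Posterior log-odds = -1.2167, so posterior odds = exp(-1.2167) = 0.29620.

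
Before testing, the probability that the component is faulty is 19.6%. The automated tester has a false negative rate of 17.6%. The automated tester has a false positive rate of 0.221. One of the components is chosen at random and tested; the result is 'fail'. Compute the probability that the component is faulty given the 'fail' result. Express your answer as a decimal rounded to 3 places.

P(H | E) ≈ 0.476

Write H for 'the component is faulty'. Prior odds H:¬H = 0.196/0.804 = 0.24378. For the 'fail' outcome, the likelihood ratio is 0.824/0.221 = 3.7285.
Posterior odds = 0.24378 × 3.7285 = 0.90894, so P(H|E) = 0.90894/(1+0.90894) = 0.476.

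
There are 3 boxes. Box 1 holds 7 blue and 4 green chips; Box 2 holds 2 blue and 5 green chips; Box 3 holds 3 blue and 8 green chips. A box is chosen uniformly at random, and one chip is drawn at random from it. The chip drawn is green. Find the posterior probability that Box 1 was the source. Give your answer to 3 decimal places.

P(green|Box 1) = 0.3636; P(green|Box 2) = 0.7143; P(green|Box 3) = 0.7273.
Prior × likelihood for each source: 0.333333·0.3636=0.1212, 0.333333·0.7143=0.2381, 0.333333·0.7273=0.2424. Summing gives P(green) = 0.60173.
P(Box 1 | green) = 0.1212 / 0.60173 = 0.201.

Posterior probability ≈ 0.201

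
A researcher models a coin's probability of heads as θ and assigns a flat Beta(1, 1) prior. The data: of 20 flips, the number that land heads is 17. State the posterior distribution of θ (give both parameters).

Posterior: Beta(18, 4)

Observing 17 successes and 3 failures updates Beta(1, 1) by adding the success and failure counts to the two shape parameters: α = 1+17 = 18, β = 1+3 = 4.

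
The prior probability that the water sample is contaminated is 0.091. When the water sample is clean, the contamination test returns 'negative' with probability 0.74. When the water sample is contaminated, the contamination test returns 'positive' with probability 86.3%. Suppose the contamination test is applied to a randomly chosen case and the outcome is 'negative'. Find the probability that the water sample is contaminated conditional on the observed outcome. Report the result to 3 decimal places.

Let H be the event that the water sample is contaminated. P(H) = 0.091, so P(¬H) = 0.909. With E the 'negative' result, P(E|H) = 0.137 and P(E|¬H) = 0.74.
P(E) = 0.137·0.091 + 0.74·0.909 = 0.012467 + 0.67266 = 0.68513.
By Bayes' theorem, P(H|E) = 0.012467 / 0.68513 = 0.018.

P(H | E) ≈ 0.018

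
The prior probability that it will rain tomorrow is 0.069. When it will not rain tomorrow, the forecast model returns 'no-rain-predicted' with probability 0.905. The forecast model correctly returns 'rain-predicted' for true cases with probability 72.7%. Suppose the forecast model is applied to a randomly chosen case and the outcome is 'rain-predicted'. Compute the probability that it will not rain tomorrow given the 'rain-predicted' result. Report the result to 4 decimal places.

P(¬H | E) ≈ 0.6381

Let H be the event that it will rain tomorrow. P(H) = 0.069, so P(¬H) = 0.931. With E the 'rain-predicted' result, P(E|H) = 0.727 and P(E|¬H) = 0.095.
P(E) = 0.727·0.069 + 0.095·0.931 = 0.050163 + 0.088445 = 0.13861.
By Bayes' theorem, P(H|E) = 0.050163 / 0.13861 = 0.3619. Hence P(¬H|E) = 1 − 0.3619 = 0.6381.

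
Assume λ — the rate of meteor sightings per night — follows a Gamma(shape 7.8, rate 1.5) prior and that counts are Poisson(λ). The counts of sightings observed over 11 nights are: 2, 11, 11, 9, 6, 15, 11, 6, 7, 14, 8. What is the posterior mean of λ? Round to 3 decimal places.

Posterior mean ≈ 8.624

The Poisson likelihood adds the total count to the shape and the number of exposure periods to the rate. Here ∑xᵢ = 100 and n = 11, so shape 7.8→107.8 and rate 1.5→12.5.
Posterior mean = shape/rate = 107.8/12.5 = 8.624.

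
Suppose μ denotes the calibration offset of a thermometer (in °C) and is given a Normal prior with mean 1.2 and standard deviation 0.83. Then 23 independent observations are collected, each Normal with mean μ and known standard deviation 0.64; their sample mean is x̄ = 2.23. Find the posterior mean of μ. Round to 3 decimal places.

Prior precision 1/τ₀² = 1/0.83² = 1.45159; data precision n/σ² = 23/0.64² = 56.1523.
Posterior precision = 1.45159 + 56.1523 = 57.6039.
Posterior mean = (1.45159·1.2 + 56.1523·2.23) / 57.6039 = 2.204.

Posterior mean ≈ 2.204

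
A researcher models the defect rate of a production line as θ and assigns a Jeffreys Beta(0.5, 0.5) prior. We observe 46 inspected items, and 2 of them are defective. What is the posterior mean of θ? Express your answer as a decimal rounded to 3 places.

Observing 2 successes and 44 failures updates Beta(0.5, 0.5) by adding the success and failure counts to the two shape parameters: α = 0.5+2 = 2.5, β = 0.5+44 = 44.5.
Posterior mean = α/(α+β) = 2.5/47 = 0.053.

Posterior mean ≈ 0.053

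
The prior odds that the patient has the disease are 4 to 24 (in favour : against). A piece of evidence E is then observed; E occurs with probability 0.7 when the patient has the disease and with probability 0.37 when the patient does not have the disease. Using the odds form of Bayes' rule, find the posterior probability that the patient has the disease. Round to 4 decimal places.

Posterior probability ≈ 0.2397

Prior odds = 4/24 = 0.16667. In log-odds, ln(0.16667) = -1.7918.
Add log likelihood ratio: ln(1.8919) = 0.63758.
Posterior log-odds = -1.1542, so posterior odds = exp(-1.1542) = 0.31532. Converting, P(H|E) = 0.31532/1.3153 = 0.2397.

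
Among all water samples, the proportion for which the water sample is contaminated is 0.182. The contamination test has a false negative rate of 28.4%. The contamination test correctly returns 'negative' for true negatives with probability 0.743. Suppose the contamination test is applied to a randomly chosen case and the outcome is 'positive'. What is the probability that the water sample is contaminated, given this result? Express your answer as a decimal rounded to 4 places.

Write H for 'the water sample is contaminated'. Prior odds H:¬H = 0.182/0.818 = 0.22249. For the 'positive' outcome, the likelihood ratio is 0.716/0.257 = 2.7860.
Posterior odds = 0.22249 × 2.7860 = 0.61987, so P(H|E) = 0.61987/(1+0.61987) = 0.3827.

P(H | E) ≈ 0.3827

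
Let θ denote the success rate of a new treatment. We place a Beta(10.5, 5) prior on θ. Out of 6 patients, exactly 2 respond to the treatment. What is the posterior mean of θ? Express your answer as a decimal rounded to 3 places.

Observing 2 successes and 4 failures updates Beta(10.5, 5) by adding the success and failure counts to the two shape parameters: α = 10.5+2 = 12.5, β = 5+4 = 9.
Posterior mean = α/(α+β) = 12.5/21.5 = 0.581.

Posterior mean ≈ 0.581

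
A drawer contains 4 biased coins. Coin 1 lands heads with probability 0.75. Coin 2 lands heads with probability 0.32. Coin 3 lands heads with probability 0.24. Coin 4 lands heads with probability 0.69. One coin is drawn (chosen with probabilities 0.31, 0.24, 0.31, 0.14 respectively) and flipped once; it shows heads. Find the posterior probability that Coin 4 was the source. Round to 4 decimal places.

Tabulate prior·likelihood by source: [1] prior 0.31, lik 0.75, product 0.2325; [2] prior 0.24, lik 0.32, product 0.07680; [3] prior 0.31, lik 0.24, product 0.07440; [4] prior 0.14, lik 0.69, product 0.09660.
Normalizing constant = 0.48030; the posterior for Coin 4 is its product over the sum, 0.09660/0.48030 = 0.2011.

Posterior probability ≈ 0.2011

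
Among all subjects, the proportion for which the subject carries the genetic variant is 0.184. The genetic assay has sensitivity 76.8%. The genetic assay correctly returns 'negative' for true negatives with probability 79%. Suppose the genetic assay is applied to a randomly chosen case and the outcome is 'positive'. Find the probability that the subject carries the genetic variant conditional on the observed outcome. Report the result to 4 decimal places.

Let H be the event that the subject carries the genetic variant. P(H) = 0.184, so P(¬H) = 0.816. With E the 'positive' result, P(E|H) = 0.768 and P(E|¬H) = 0.21.
P(E) = 0.768·0.184 + 0.21·0.816 = 0.14131 + 0.17136 = 0.31267.
By Bayes' theorem, P(H|E) = 0.14131 / 0.31267 = 0.4519.

P(H | E) ≈ 0.4519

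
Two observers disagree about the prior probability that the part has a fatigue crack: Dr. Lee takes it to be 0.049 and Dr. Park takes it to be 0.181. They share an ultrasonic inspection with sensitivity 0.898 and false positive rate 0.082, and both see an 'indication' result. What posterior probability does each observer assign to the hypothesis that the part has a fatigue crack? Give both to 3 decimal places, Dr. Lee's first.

Dr. Lee: 0.361; Dr. Park: 0.708

The likelihood ratio for an 'indication' result is 0.898/0.082 = 10.951.
Dr. Lee: prior odds 0.049/0.951 = 0.051525; posterior odds 0.56426; posterior probability 0.361.
Dr. Park: prior odds 0.181/0.819 = 0.22100; posterior odds 2.4202; posterior probability 0.708.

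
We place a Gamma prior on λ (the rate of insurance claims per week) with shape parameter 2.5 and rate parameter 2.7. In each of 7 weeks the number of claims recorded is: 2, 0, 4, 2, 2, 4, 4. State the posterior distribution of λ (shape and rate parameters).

Posterior: Gamma(shape=20.5, rate=9.7)

The Poisson likelihood adds the total count to the shape and the number of exposure periods to the rate. Here ∑xᵢ = 18 and n = 7, so shape 2.5→20.5 and rate 2.7→9.7.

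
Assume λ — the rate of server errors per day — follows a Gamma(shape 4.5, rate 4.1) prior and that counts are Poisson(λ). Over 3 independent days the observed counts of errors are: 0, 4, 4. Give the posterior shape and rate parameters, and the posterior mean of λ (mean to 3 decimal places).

The Poisson likelihood adds the total count to the shape and the number of exposure periods to the rate. Here ∑xᵢ = 8 and n = 3, so shape 4.5→12.5 and rate 4.1→7.1.
Posterior mean = shape/rate = 12.5/7.1 = 1.761.

Posterior: Gamma(shape=12.5, rate=7.1); mean ≈ 1.761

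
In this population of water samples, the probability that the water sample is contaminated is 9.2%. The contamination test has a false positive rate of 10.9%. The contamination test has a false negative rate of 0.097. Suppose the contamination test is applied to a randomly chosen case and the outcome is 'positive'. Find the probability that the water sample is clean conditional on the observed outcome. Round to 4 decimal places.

Let H be the event that the water sample is contaminated. P(H) = 0.092, so P(¬H) = 0.908. With E the 'positive' result, P(E|H) = 0.903 and P(E|¬H) = 0.109.
P(E) = 0.903·0.092 + 0.109·0.908 = 0.083076 + 0.098972 = 0.18205.
By Bayes' theorem, P(H|E) = 0.083076 / 0.18205 = 0.4563. Hence P(¬H|E) = 1 − 0.4563 = 0.5437.

P(¬H | E) ≈ 0.5437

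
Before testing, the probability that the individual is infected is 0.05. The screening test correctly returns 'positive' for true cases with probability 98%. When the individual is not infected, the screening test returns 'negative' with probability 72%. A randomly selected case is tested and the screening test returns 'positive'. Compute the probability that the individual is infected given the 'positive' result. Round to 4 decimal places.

Write H for 'the individual is infected'. Prior odds H:¬H = 0.05/0.95 = 0.052632. For the 'positive' outcome, the likelihood ratio is 0.98/0.28 = 3.5000.
Posterior odds = 0.052632 × 3.5000 = 0.18421, so P(H|E) = 0.18421/(1+0.18421) = 0.1556.

P(H | E) ≈ 0.1556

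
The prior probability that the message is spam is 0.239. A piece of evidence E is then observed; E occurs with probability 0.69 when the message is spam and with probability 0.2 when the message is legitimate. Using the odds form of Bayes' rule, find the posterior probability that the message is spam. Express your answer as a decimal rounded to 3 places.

Posterior probability ≈ 0.520

Prior odds = 0.239/(1−0.239) = 0.31406.
Likelihood ratio for E = 0.69/0.2 = 3.4500.
Posterior odds = prior odds × LR = 1.0835.
Posterior probability = odds/(1+odds) = 1.0835/2.0835 = 0.520.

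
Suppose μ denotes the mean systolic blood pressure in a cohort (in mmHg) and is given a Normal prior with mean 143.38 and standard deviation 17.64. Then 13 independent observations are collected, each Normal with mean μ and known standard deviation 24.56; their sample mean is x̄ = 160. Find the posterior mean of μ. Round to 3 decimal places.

With known σ, the Normal prior is conjugate. Weight on the data is w = (n/σ²)/(n/σ² + 1/τ₀²) = 0.0215520/(0.0215520+0.00321368) = 0.87024.
Posterior mean = w·x̄ + (1−w)·μ₀ = 0.87024·160 + 0.12976·143.38 = 157.843.

Posterior mean ≈ 157.843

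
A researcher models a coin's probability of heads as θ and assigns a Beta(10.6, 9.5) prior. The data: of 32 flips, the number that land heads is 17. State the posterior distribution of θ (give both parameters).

Observing 17 successes and 15 failures updates Beta(10.6, 9.5) by adding the success and failure counts to the two shape parameters: α = 10.6+17 = 27.6, β = 9.5+15 = 24.5.

Posterior: Beta(27.6, 24.5)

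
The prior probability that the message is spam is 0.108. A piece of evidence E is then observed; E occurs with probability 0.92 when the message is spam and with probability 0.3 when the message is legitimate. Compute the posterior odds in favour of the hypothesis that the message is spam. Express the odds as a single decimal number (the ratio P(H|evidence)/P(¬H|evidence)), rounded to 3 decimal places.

Posterior odds ≈ 0.371

Prior odds = 0.108/(1−0.108) = 0.12108.
Likelihood ratio for E = 0.92/0.3 = 3.0667.
Posterior odds = prior odds × LR = 0.37130.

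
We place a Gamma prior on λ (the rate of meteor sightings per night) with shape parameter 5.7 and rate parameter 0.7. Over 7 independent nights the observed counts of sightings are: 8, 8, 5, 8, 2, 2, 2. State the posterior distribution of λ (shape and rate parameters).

Total count ∑xᵢ = 35 over n = 7 nights.
Gamma is conjugate to the Poisson likelihood: posterior is Gamma(shape = 5.7+35 = 40.7, rate = 0.7+7 = 7.7).

Posterior: Gamma(shape=40.7, rate=7.7)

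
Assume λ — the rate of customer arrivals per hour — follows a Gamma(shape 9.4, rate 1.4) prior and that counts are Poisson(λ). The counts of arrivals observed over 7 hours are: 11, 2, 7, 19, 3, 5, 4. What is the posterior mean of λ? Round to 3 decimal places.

Total count ∑xᵢ = 51 over n = 7 hours.
Gamma is conjugate to the Poisson likelihood: posterior is Gamma(shape = 9.4+51 = 60.4, rate = 1.4+7 = 8.4).
E[λ | data] = 60.4/8.4 = 7.190.

Posterior mean ≈ 7.190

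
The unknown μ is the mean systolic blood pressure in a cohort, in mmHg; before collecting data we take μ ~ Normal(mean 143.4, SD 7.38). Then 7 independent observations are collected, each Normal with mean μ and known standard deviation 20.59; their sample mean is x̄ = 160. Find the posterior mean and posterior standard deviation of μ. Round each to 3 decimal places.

Posterior mean ≈ 151.260; posterior SD ≈ 5.355

With known σ, the Normal prior is conjugate. Weight on the data is w = (n/σ²)/(n/σ² + 1/τ₀²) = 0.0165115/(0.0165115+0.0183606) = 0.47349.
Posterior mean = w·x̄ + (1−w)·μ₀ = 0.47349·160 + 0.52651·143.4 = 151.260. Posterior variance = 1/(0.0165115+0.0183606) = 28.6762, so SD = 5.355.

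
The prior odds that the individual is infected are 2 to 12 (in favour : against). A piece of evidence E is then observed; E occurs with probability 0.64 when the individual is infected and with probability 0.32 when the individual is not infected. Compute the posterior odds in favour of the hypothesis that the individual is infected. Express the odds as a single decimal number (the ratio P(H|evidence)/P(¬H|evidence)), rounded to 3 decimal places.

Posterior odds ≈ 0.333

Prior odds = 2/12 = 0.16667. In log-odds, ln(0.16667) = -1.7918.
Add log likelihood ratio: ln(2.0000) = 0.69315.
Posterior log-odds = -1.0986, so posterior odds = exp(-1.0986) = 0.33333.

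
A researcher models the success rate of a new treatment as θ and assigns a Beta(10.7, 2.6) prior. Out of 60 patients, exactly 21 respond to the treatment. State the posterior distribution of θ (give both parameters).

Posterior: Beta(31.7, 41.6)

The binomial likelihood is conjugate to the Beta prior: with 21 successes and 39 failures, the posterior is Beta(10.7+21, 2.6+39) = Beta(31.7, 41.6).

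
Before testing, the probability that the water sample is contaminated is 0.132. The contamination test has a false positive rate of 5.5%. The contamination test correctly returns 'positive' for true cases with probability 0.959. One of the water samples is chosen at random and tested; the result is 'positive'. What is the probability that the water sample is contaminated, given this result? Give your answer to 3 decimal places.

Let H be the event that the water sample is contaminated. P(H) = 0.132, so P(¬H) = 0.868. With E the 'positive' result, P(E|H) = 0.959 and P(E|¬H) = 0.055.
P(E) = 0.959·0.132 + 0.055·0.868 = 0.12659 + 0.047740 = 0.17433.
By Bayes' theorem, P(H|E) = 0.12659 / 0.17433 = 0.726.

P(H | E) ≈ 0.726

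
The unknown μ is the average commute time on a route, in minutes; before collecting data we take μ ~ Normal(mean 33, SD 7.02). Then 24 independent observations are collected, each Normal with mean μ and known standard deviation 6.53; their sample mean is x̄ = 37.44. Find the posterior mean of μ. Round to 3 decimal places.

Posterior mean ≈ 37.285

Prior precision 1/τ₀² = 1/7.02² = 0.0202920; data precision n/σ² = 24/6.53² = 0.562840.
Posterior precision = 0.0202920 + 0.562840 = 0.583132.
Posterior mean = (0.0202920·33 + 0.562840·37.44) / 0.583132 = 37.285.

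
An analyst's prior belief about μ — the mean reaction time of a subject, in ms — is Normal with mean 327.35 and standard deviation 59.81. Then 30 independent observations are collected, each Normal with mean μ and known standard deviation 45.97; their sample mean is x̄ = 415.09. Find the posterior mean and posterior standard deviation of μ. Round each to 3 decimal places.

Posterior mean ≈ 413.396; posterior SD ≈ 8.312

With known σ, the Normal prior is conjugate. Weight on the data is w = (n/σ²)/(n/σ² + 1/τ₀²) = 0.0141962/(0.0141962+0.00027955) = 0.98069.
Posterior mean = w·x̄ + (1−w)·μ₀ = 0.98069·415.09 + 0.019311·327.35 = 413.396. Posterior variance = 1/(0.0141962+0.00027955) = 69.0810, so SD = 8.312.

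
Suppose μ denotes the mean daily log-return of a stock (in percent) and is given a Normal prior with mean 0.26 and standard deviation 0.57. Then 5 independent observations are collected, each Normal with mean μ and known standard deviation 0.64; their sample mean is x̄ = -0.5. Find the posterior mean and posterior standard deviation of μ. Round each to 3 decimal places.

Prior precision 1/τ₀² = 1/0.57² = 3.07787; data precision n/σ² = 5/0.64² = 12.2070.
Posterior precision = 3.07787 + 12.2070 = 15.2849, giving posterior SD = 1/√15.2849 = 0.256.
Posterior mean = (3.07787·0.26 + 12.2070·-0.5) / 15.2849 = -0.347.

Posterior mean ≈ -0.347; posterior SD ≈ 0.256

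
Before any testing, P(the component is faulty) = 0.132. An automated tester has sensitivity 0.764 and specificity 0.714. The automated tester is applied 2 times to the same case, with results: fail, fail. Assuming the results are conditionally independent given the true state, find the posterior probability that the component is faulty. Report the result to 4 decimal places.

Let H be the event that the component is faulty; start with P(H) = 0.132. P('fail'|H) = 0.764, P('fail'|¬H) = 0.286.
Update on result 1 ('fail'): P(H) ← 0.764·0.1320 / (0.764·0.1320 + 0.286·0.8680) = 0.10085/0.34910 = 0.2889.
Update on result 2 ('fail'): P(H) ← 0.764·0.2889 / (0.764·0.2889 + 0.286·0.7111) = 0.22071/0.42409 = 0.5204.

Posterior P(H) ≈ 0.5204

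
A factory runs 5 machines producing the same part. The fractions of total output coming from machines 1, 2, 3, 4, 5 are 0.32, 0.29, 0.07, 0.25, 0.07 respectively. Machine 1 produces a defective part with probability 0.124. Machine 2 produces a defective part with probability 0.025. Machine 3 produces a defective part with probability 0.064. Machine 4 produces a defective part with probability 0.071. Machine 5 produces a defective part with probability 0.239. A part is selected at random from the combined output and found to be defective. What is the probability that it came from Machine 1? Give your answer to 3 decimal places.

Posterior probability ≈ 0.462

P(defective|M1) = 0.124; P(defective|M2) = 0.025; P(defective|M3) = 0.064; P(defective|M4) = 0.071; P(defective|M5) = 0.239.
Prior × likelihood for each source: 0.32·0.124=0.03968, 0.29·0.025=0.007250, 0.07·0.064=0.004480, 0.25·0.071=0.01775, 0.07·0.239=0.01673. Summing gives P(defective) = 0.085890.
P(Machine 1 | defective) = 0.03968 / 0.085890 = 0.462.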